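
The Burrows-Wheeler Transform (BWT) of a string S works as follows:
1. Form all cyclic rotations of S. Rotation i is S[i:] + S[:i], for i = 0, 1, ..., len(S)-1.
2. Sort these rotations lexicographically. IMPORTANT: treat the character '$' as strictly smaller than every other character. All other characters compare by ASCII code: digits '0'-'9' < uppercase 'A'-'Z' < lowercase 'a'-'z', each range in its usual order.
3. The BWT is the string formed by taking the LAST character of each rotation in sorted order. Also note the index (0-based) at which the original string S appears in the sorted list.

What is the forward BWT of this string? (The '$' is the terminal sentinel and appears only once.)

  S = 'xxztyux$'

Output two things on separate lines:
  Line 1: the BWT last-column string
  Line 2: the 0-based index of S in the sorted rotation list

Answer: xzyu$xtx
4

Derivation:
All 8 rotations (rotation i = S[i:]+S[:i]):
  rot[0] = xxztyux$
  rot[1] = xztyux$x
  rot[2] = ztyux$xx
  rot[3] = tyux$xxz
  rot[4] = yux$xxzt
  rot[5] = ux$xxzty
  rot[6] = x$xxztyu
  rot[7] = $xxztyux
Sorted (with $ < everything):
  sorted[0] = $xxztyux  (last char: 'x')
  sorted[1] = tyux$xxz  (last char: 'z')
  sorted[2] = ux$xxzty  (last char: 'y')
  sorted[3] = x$xxztyu  (last char: 'u')
  sorted[4] = xxztyux$  (last char: '$')
  sorted[5] = xztyux$x  (last char: 'x')
  sorted[6] = yux$xxzt  (last char: 't')
  sorted[7] = ztyux$xx  (last char: 'x')
Last column: xzyu$xtx
Original string S is at sorted index 4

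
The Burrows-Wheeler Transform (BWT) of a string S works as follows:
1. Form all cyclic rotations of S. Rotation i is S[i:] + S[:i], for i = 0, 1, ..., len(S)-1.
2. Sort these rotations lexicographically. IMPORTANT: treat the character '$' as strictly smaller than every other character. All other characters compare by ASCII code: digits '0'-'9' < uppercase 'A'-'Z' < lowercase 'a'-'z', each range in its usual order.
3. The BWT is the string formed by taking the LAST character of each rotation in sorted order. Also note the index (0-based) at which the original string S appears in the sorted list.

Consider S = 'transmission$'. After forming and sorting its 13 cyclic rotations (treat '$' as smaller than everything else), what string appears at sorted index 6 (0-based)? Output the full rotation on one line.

All 13 rotations (rotation i = S[i:]+S[:i]):
  rot[0] = transmission$
  rot[1] = ransmission$t
  rot[2] = ansmission$tr
  rot[3] = nsmission$tra
  rot[4] = smission$tran
  rot[5] = mission$trans
  rot[6] = ission$transm
  rot[7] = ssion$transmi
  rot[8] = sion$transmis
  rot[9] = ion$transmiss
  rot[10] = on$transmissi
  rot[11] = n$transmissio
  rot[12] = $transmission
Sorted (with $ < everything):
  sorted[0] = $transmission
  sorted[1] = ansmission$tr
  sorted[2] = ion$transmiss
  sorted[3] = ission$transm
  sorted[4] = mission$trans
  sorted[5] = n$transmissio
  sorted[6] = nsmission$tra
  sorted[7] = on$transmissi
  sorted[8] = ransmission$t
  sorted[9] = sion$transmis
  sorted[10] = smission$tran
  sorted[11] = ssion$transmi
  sorted[12] = transmission$
sorted[6] = nsmission$tra

Answer: nsmission$tra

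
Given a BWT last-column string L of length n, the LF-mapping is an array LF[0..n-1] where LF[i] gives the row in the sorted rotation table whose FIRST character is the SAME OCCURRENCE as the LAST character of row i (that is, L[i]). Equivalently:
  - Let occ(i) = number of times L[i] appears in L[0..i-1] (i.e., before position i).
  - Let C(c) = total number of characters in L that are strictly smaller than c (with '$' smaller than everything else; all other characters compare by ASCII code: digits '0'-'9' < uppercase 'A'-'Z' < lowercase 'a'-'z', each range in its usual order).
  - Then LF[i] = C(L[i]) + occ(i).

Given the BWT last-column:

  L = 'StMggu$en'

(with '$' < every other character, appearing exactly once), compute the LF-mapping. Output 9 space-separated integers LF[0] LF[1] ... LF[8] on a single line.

Answer: 2 7 1 4 5 8 0 3 6

Derivation:
Char counts: '$':1, 'M':1, 'S':1, 'e':1, 'g':2, 'n':1, 't':1, 'u':1
C (first-col start): C('$')=0, C('M')=1, C('S')=2, C('e')=3, C('g')=4, C('n')=6, C('t')=7, C('u')=8
L[0]='S': occ=0, LF[0]=C('S')+0=2+0=2
L[1]='t': occ=0, LF[1]=C('t')+0=7+0=7
L[2]='M': occ=0, LF[2]=C('M')+0=1+0=1
L[3]='g': occ=0, LF[3]=C('g')+0=4+0=4
L[4]='g': occ=1, LF[4]=C('g')+1=4+1=5
L[5]='u': occ=0, LF[5]=C('u')+0=8+0=8
L[6]='$': occ=0, LF[6]=C('$')+0=0+0=0
L[7]='e': occ=0, LF[7]=C('e')+0=3+0=3
L[8]='n': occ=0, LF[8]=C('n')+0=6+0=6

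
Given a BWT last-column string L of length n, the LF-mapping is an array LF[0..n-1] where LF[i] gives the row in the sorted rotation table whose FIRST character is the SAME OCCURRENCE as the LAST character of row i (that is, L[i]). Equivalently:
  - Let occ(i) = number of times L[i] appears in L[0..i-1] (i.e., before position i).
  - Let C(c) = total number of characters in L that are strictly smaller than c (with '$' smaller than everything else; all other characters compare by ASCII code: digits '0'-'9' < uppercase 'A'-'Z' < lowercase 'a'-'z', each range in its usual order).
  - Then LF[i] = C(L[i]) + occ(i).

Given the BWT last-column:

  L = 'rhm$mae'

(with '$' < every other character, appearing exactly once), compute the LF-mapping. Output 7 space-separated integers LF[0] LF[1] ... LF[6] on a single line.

Answer: 6 3 4 0 5 1 2

Derivation:
Char counts: '$':1, 'a':1, 'e':1, 'h':1, 'm':2, 'r':1
C (first-col start): C('$')=0, C('a')=1, C('e')=2, C('h')=3, C('m')=4, C('r')=6
L[0]='r': occ=0, LF[0]=C('r')+0=6+0=6
L[1]='h': occ=0, LF[1]=C('h')+0=3+0=3
L[2]='m': occ=0, LF[2]=C('m')+0=4+0=4
L[3]='$': occ=0, LF[3]=C('$')+0=0+0=0
L[4]='m': occ=1, LF[4]=C('m')+1=4+1=5
L[5]='a': occ=0, LF[5]=C('a')+0=1+0=1
L[6]='e': occ=0, LF[6]=C('e')+0=2+0=2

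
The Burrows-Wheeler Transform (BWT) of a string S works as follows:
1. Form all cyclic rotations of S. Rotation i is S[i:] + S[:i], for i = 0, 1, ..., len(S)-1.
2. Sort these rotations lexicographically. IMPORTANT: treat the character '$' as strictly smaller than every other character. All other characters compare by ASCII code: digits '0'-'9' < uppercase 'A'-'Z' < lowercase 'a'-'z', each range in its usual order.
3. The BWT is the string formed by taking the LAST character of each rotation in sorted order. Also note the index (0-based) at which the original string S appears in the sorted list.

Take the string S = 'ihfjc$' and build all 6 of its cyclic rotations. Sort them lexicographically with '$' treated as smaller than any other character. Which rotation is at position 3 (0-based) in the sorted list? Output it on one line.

All 6 rotations (rotation i = S[i:]+S[:i]):
  rot[0] = ihfjc$
  rot[1] = hfjc$i
  rot[2] = fjc$ih
  rot[3] = jc$ihf
  rot[4] = c$ihfj
  rot[5] = $ihfjc
Sorted (with $ < everything):
  sorted[0] = $ihfjc
  sorted[1] = c$ihfj
  sorted[2] = fjc$ih
  sorted[3] = hfjc$i
  sorted[4] = ihfjc$
  sorted[5] = jc$ihf
sorted[3] = hfjc$i

Answer: hfjc$i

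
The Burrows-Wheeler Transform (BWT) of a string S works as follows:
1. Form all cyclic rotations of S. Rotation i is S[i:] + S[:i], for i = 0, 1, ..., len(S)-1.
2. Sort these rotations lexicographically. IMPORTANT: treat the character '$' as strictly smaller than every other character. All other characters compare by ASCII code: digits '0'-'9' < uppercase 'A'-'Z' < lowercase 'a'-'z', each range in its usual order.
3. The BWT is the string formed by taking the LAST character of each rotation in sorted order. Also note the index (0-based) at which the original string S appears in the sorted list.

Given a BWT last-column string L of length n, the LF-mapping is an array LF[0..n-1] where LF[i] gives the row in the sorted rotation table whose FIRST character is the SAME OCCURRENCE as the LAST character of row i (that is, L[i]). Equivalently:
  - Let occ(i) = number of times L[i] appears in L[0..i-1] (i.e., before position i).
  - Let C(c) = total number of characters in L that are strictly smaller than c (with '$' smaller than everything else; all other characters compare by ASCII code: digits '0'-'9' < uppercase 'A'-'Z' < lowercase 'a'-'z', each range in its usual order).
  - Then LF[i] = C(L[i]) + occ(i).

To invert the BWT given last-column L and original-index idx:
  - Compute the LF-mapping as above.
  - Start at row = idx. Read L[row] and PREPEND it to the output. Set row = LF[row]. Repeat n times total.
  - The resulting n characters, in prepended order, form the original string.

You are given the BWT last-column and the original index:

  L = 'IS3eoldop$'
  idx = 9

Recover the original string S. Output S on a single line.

Answer: poodleS3I$

Derivation:
LF mapping: 2 3 1 5 7 6 4 8 9 0
Walk LF starting at row 9, prepending L[row]:
  step 1: row=9, L[9]='$', prepend. Next row=LF[9]=0
  step 2: row=0, L[0]='I', prepend. Next row=LF[0]=2
  step 3: row=2, L[2]='3', prepend. Next row=LF[2]=1
  step 4: row=1, L[1]='S', prepend. Next row=LF[1]=3
  step 5: row=3, L[3]='e', prepend. Next row=LF[3]=5
  step 6: row=5, L[5]='l', prepend. Next row=LF[5]=6
  step 7: row=6, L[6]='d', prepend. Next row=LF[6]=4
  step 8: row=4, L[4]='o', prepend. Next row=LF[4]=7
  step 9: row=7, L[7]='o', prepend. Next row=LF[7]=8
  step 10: row=8, L[8]='p', prepend. Next row=LF[8]=9
Reversed output: poodleS3I$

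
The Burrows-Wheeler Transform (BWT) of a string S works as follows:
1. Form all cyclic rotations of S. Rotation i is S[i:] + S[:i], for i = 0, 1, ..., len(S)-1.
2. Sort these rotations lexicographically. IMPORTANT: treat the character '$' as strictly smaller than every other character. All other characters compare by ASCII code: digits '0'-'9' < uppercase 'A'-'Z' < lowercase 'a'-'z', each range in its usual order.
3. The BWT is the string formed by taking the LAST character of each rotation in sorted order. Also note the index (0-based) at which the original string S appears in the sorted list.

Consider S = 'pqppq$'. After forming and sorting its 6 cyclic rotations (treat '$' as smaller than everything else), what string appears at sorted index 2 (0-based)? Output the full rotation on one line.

All 6 rotations (rotation i = S[i:]+S[:i]):
  rot[0] = pqppq$
  rot[1] = qppq$p
  rot[2] = ppq$pq
  rot[3] = pq$pqp
  rot[4] = q$pqpp
  rot[5] = $pqppq
Sorted (with $ < everything):
  sorted[0] = $pqppq
  sorted[1] = ppq$pq
  sorted[2] = pq$pqp
  sorted[3] = pqppq$
  sorted[4] = q$pqpp
  sorted[5] = qppq$p
sorted[2] = pq$pqp

Answer: pq$pqp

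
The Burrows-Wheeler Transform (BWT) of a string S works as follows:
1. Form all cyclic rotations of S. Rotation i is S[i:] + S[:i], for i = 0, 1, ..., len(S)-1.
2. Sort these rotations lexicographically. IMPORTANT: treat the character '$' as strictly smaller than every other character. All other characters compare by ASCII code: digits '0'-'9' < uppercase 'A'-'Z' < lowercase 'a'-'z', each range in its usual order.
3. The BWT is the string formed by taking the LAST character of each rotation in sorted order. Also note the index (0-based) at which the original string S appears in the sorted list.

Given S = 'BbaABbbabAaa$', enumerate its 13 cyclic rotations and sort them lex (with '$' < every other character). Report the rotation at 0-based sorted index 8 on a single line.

Answer: abAaa$BbaABbb

Derivation:
All 13 rotations (rotation i = S[i:]+S[:i]):
  rot[0] = BbaABbbabAaa$
  rot[1] = baABbbabAaa$B
  rot[2] = aABbbabAaa$Bb
  rot[3] = ABbbabAaa$Bba
  rot[4] = BbbabAaa$BbaA
  rot[5] = bbabAaa$BbaAB
  rot[6] = babAaa$BbaABb
  rot[7] = abAaa$BbaABbb
  rot[8] = bAaa$BbaABbba
  rot[9] = Aaa$BbaABbbab
  rot[10] = aa$BbaABbbabA
  rot[11] = a$BbaABbbabAa
  rot[12] = $BbaABbbabAaa
Sorted (with $ < everything):
  sorted[0] = $BbaABbbabAaa
  sorted[1] = ABbbabAaa$Bba
  sorted[2] = Aaa$BbaABbbab
  sorted[3] = BbaABbbabAaa$
  sorted[4] = BbbabAaa$BbaA
  sorted[5] = a$BbaABbbabAa
  sorted[6] = aABbbabAaa$Bb
  sorted[7] = aa$BbaABbbabA
  sorted[8] = abAaa$BbaABbb
  sorted[9] = bAaa$BbaABbba
  sorted[10] = baABbbabAaa$B
  sorted[11] = babAaa$BbaABb
  sorted[12] = bbabAaa$BbaAB
sorted[8] = abAaa$BbaABbb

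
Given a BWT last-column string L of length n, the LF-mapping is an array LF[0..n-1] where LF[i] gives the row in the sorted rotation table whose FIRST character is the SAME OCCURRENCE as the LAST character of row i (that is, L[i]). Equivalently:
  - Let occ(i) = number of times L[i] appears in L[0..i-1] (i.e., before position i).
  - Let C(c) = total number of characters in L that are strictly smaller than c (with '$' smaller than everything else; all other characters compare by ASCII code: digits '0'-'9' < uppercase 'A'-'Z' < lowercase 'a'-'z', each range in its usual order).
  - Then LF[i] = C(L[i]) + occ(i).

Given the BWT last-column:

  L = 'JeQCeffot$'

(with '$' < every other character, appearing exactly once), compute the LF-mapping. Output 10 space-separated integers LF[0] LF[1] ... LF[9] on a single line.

Char counts: '$':1, 'C':1, 'J':1, 'Q':1, 'e':2, 'f':2, 'o':1, 't':1
C (first-col start): C('$')=0, C('C')=1, C('J')=2, C('Q')=3, C('e')=4, C('f')=6, C('o')=8, C('t')=9
L[0]='J': occ=0, LF[0]=C('J')+0=2+0=2
L[1]='e': occ=0, LF[1]=C('e')+0=4+0=4
L[2]='Q': occ=0, LF[2]=C('Q')+0=3+0=3
L[3]='C': occ=0, LF[3]=C('C')+0=1+0=1
L[4]='e': occ=1, LF[4]=C('e')+1=4+1=5
L[5]='f': occ=0, LF[5]=C('f')+0=6+0=6
L[6]='f': occ=1, LF[6]=C('f')+1=6+1=7
L[7]='o': occ=0, LF[7]=C('o')+0=8+0=8
L[8]='t': occ=0, LF[8]=C('t')+0=9+0=9
L[9]='$': occ=0, LF[9]=C('$')+0=0+0=0

Answer: 2 4 3 1 5 6 7 8 9 0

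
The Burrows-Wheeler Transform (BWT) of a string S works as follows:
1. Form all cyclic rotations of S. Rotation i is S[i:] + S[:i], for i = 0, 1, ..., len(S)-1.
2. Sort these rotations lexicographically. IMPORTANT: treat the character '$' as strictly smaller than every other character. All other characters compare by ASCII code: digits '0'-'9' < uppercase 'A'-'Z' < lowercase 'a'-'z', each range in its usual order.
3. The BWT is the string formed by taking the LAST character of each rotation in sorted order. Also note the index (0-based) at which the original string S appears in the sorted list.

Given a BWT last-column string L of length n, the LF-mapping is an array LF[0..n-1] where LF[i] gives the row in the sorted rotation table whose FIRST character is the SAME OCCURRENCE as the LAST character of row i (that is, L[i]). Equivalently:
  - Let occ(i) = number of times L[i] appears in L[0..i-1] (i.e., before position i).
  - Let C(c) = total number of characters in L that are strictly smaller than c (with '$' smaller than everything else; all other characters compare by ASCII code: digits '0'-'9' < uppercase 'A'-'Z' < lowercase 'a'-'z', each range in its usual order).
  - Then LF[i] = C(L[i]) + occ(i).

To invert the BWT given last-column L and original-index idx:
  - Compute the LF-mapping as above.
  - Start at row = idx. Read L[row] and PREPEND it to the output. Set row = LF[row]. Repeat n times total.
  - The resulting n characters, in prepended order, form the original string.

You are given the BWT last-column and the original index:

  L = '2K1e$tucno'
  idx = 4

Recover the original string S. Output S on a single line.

Answer: counteK12$

Derivation:
LF mapping: 2 3 1 5 0 8 9 4 6 7
Walk LF starting at row 4, prepending L[row]:
  step 1: row=4, L[4]='$', prepend. Next row=LF[4]=0
  step 2: row=0, L[0]='2', prepend. Next row=LF[0]=2
  step 3: row=2, L[2]='1', prepend. Next row=LF[2]=1
  step 4: row=1, L[1]='K', prepend. Next row=LF[1]=3
  step 5: row=3, L[3]='e', prepend. Next row=LF[3]=5
  step 6: row=5, L[5]='t', prepend. Next row=LF[5]=8
  step 7: row=8, L[8]='n', prepend. Next row=LF[8]=6
  step 8: row=6, L[6]='u', prepend. Next row=LF[6]=9
  step 9: row=9, L[9]='o', prepend. Next row=LF[9]=7
  step 10: row=7, L[7]='c', prepend. Next row=LF[7]=4
Reversed output: counteK12$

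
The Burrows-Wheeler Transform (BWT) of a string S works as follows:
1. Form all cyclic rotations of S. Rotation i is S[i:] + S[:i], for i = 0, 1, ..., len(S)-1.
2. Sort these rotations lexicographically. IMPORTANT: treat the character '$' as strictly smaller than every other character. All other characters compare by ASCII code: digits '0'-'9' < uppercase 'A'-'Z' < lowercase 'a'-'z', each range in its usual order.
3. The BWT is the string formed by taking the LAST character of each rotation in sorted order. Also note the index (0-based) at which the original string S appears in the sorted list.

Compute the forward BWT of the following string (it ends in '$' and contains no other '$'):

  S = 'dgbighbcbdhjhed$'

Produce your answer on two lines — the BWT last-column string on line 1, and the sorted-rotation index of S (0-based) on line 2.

All 16 rotations (rotation i = S[i:]+S[:i]):
  rot[0] = dgbighbcbdhjhed$
  rot[1] = gbighbcbdhjhed$d
  rot[2] = bighbcbdhjhed$dg
  rot[3] = ighbcbdhjhed$dgb
  rot[4] = ghbcbdhjhed$dgbi
  rot[5] = hbcbdhjhed$dgbig
  rot[6] = bcbdhjhed$dgbigh
  rot[7] = cbdhjhed$dgbighb
  rot[8] = bdhjhed$dgbighbc
  rot[9] = dhjhed$dgbighbcb
  rot[10] = hjhed$dgbighbcbd
  rot[11] = jhed$dgbighbcbdh
  rot[12] = hed$dgbighbcbdhj
  rot[13] = ed$dgbighbcbdhjh
  rot[14] = d$dgbighbcbdhjhe
  rot[15] = $dgbighbcbdhjhed
Sorted (with $ < everything):
  sorted[0] = $dgbighbcbdhjhed  (last char: 'd')
  sorted[1] = bcbdhjhed$dgbigh  (last char: 'h')
  sorted[2] = bdhjhed$dgbighbc  (last char: 'c')
  sorted[3] = bighbcbdhjhed$dg  (last char: 'g')
  sorted[4] = cbdhjhed$dgbighb  (last char: 'b')
  sorted[5] = d$dgbighbcbdhjhe  (last char: 'e')
  sorted[6] = dgbighbcbdhjhed$  (last char: '$')
  sorted[7] = dhjhed$dgbighbcb  (last char: 'b')
  sorted[8] = ed$dgbighbcbdhjh  (last char: 'h')
  sorted[9] = gbighbcbdhjhed$d  (last char: 'd')
  sorted[10] = ghbcbdhjhed$dgbi  (last char: 'i')
  sorted[11] = hbcbdhjhed$dgbig  (last char: 'g')
  sorted[12] = hed$dgbighbcbdhj  (last char: 'j')
  sorted[13] = hjhed$dgbighbcbd  (last char: 'd')
  sorted[14] = ighbcbdhjhed$dgb  (last char: 'b')
  sorted[15] = jhed$dgbighbcbdh  (last char: 'h')
Last column: dhcgbe$bhdigjdbh
Original string S is at sorted index 6

Answer: dhcgbe$bhdigjdbh
6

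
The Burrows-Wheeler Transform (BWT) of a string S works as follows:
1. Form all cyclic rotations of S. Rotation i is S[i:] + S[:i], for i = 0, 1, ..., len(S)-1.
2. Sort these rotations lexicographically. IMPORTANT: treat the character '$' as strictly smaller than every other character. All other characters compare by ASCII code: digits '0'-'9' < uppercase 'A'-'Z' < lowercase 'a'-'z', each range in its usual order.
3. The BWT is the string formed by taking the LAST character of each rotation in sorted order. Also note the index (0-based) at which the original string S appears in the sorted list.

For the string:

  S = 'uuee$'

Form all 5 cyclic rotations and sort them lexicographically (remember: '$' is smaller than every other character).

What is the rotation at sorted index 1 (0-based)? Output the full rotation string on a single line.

Answer: e$uue

Derivation:
All 5 rotations (rotation i = S[i:]+S[:i]):
  rot[0] = uuee$
  rot[1] = uee$u
  rot[2] = ee$uu
  rot[3] = e$uue
  rot[4] = $uuee
Sorted (with $ < everything):
  sorted[0] = $uuee
  sorted[1] = e$uue
  sorted[2] = ee$uu
  sorted[3] = uee$u
  sorted[4] = uuee$
sorted[1] = e$uue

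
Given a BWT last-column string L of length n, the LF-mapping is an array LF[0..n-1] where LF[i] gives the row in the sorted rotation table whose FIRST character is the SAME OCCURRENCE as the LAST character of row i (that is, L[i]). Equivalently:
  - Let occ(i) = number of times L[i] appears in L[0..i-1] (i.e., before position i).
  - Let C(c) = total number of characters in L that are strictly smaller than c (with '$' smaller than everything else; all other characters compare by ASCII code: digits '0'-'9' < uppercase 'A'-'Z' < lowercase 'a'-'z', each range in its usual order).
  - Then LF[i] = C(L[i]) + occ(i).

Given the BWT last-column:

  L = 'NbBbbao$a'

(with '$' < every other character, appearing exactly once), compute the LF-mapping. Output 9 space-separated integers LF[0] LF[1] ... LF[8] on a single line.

Char counts: '$':1, 'B':1, 'N':1, 'a':2, 'b':3, 'o':1
C (first-col start): C('$')=0, C('B')=1, C('N')=2, C('a')=3, C('b')=5, C('o')=8
L[0]='N': occ=0, LF[0]=C('N')+0=2+0=2
L[1]='b': occ=0, LF[1]=C('b')+0=5+0=5
L[2]='B': occ=0, LF[2]=C('B')+0=1+0=1
L[3]='b': occ=1, LF[3]=C('b')+1=5+1=6
L[4]='b': occ=2, LF[4]=C('b')+2=5+2=7
L[5]='a': occ=0, LF[5]=C('a')+0=3+0=3
L[6]='o': occ=0, LF[6]=C('o')+0=8+0=8
L[7]='$': occ=0, LF[7]=C('$')+0=0+0=0
L[8]='a': occ=1, LF[8]=C('a')+1=3+1=4

Answer: 2 5 1 6 7 3 8 0 4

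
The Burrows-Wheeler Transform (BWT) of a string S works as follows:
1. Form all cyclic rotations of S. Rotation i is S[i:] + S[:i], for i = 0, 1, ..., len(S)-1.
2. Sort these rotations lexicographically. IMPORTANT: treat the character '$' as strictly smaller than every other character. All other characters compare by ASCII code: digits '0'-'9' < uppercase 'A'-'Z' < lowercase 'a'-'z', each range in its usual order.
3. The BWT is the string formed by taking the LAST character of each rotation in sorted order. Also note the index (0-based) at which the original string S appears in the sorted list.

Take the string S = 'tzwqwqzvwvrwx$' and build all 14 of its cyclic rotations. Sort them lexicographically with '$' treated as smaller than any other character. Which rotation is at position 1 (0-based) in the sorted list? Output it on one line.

Answer: qwqzvwvrwx$tzw

Derivation:
All 14 rotations (rotation i = S[i:]+S[:i]):
  rot[0] = tzwqwqzvwvrwx$
  rot[1] = zwqwqzvwvrwx$t
  rot[2] = wqwqzvwvrwx$tz
  rot[3] = qwqzvwvrwx$tzw
  rot[4] = wqzvwvrwx$tzwq
  rot[5] = qzvwvrwx$tzwqw
  rot[6] = zvwvrwx$tzwqwq
  rot[7] = vwvrwx$tzwqwqz
  rot[8] = wvrwx$tzwqwqzv
  rot[9] = vrwx$tzwqwqzvw
  rot[10] = rwx$tzwqwqzvwv
  rot[11] = wx$tzwqwqzvwvr
  rot[12] = x$tzwqwqzvwvrw
  rot[13] = $tzwqwqzvwvrwx
Sorted (with $ < everything):
  sorted[0] = $tzwqwqzvwvrwx
  sorted[1] = qwqzvwvrwx$tzw
  sorted[2] = qzvwvrwx$tzwqw
  sorted[3] = rwx$tzwqwqzvwv
  sorted[4] = tzwqwqzvwvrwx$
  sorted[5] = vrwx$tzwqwqzvw
  sorted[6] = vwvrwx$tzwqwqz
  sorted[7] = wqwqzvwvrwx$tz
  sorted[8] = wqzvwvrwx$tzwq
  sorted[9] = wvrwx$tzwqwqzv
  sorted[10] = wx$tzwqwqzvwvr
  sorted[11] = x$tzwqwqzvwvrw
  sorted[12] = zvwvrwx$tzwqwq
  sorted[13] = zwqwqzvwvrwx$t
sorted[1] = qwqzvwvrwx$tzw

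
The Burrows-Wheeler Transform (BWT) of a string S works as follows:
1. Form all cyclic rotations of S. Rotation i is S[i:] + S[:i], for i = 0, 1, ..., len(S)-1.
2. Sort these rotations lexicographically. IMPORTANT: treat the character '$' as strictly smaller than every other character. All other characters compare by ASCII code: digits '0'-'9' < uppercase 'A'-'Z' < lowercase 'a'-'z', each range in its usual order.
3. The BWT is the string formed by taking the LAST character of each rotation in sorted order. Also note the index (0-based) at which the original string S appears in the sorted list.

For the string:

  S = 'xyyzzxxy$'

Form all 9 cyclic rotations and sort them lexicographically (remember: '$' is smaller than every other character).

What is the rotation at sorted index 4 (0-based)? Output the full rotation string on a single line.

All 9 rotations (rotation i = S[i:]+S[:i]):
  rot[0] = xyyzzxxy$
  rot[1] = yyzzxxy$x
  rot[2] = yzzxxy$xy
  rot[3] = zzxxy$xyy
  rot[4] = zxxy$xyyz
  rot[5] = xxy$xyyzz
  rot[6] = xy$xyyzzx
  rot[7] = y$xyyzzxx
  rot[8] = $xyyzzxxy
Sorted (with $ < everything):
  sorted[0] = $xyyzzxxy
  sorted[1] = xxy$xyyzz
  sorted[2] = xy$xyyzzx
  sorted[3] = xyyzzxxy$
  sorted[4] = y$xyyzzxx
  sorted[5] = yyzzxxy$x
  sorted[6] = yzzxxy$xy
  sorted[7] = zxxy$xyyz
  sorted[8] = zzxxy$xyy
sorted[4] = y$xyyzzxx

Answer: y$xyyzzxx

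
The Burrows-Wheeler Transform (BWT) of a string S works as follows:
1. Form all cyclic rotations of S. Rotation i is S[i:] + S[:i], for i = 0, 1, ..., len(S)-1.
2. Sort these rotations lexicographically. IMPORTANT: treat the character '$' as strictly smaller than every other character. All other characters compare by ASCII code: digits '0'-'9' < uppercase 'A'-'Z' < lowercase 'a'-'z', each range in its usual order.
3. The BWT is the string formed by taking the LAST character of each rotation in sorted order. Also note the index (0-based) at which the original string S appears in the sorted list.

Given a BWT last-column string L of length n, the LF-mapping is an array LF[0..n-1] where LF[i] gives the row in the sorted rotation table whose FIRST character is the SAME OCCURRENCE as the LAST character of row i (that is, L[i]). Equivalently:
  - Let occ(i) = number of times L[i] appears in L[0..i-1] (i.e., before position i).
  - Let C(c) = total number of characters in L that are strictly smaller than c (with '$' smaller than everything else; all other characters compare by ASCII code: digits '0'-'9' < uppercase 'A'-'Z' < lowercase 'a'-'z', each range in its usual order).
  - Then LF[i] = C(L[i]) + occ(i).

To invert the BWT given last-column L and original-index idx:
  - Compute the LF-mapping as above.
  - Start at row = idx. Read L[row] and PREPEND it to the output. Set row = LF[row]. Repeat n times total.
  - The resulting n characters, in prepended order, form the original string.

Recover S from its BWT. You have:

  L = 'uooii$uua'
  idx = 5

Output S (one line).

Answer: oiioauuu$

Derivation:
LF mapping: 6 4 5 2 3 0 7 8 1
Walk LF starting at row 5, prepending L[row]:
  step 1: row=5, L[5]='$', prepend. Next row=LF[5]=0
  step 2: row=0, L[0]='u', prepend. Next row=LF[0]=6
  step 3: row=6, L[6]='u', prepend. Next row=LF[6]=7
  step 4: row=7, L[7]='u', prepend. Next row=LF[7]=8
  step 5: row=8, L[8]='a', prepend. Next row=LF[8]=1
  step 6: row=1, L[1]='o', prepend. Next row=LF[1]=4
  step 7: row=4, L[4]='i', prepend. Next row=LF[4]=3
  step 8: row=3, L[3]='i', prepend. Next row=LF[3]=2
  step 9: row=2, L[2]='o', prepend. Next row=LF[2]=5
Reversed output: oiioauuu$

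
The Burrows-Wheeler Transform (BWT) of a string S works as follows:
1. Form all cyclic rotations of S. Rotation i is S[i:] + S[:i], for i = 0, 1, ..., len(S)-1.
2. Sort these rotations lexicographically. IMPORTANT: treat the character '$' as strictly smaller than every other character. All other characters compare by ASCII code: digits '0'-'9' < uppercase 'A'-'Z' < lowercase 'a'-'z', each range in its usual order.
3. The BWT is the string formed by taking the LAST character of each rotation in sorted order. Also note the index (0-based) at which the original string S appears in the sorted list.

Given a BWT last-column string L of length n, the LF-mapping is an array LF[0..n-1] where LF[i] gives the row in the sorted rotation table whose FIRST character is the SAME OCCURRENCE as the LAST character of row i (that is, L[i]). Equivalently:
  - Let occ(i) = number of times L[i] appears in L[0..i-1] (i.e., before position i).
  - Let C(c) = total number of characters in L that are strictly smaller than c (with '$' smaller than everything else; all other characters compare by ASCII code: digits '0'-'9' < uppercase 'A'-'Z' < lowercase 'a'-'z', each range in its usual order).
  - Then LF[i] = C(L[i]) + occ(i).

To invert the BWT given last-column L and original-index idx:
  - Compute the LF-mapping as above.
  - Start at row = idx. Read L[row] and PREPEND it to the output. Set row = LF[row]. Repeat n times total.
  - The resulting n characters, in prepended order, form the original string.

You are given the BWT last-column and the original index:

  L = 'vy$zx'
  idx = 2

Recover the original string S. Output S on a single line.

Answer: xzyv$

Derivation:
LF mapping: 1 3 0 4 2
Walk LF starting at row 2, prepending L[row]:
  step 1: row=2, L[2]='$', prepend. Next row=LF[2]=0
  step 2: row=0, L[0]='v', prepend. Next row=LF[0]=1
  step 3: row=1, L[1]='y', prepend. Next row=LF[1]=3
  step 4: row=3, L[3]='z', prepend. Next row=LF[3]=4
  step 5: row=4, L[4]='x', prepend. Next row=LF[4]=2
Reversed output: xzyv$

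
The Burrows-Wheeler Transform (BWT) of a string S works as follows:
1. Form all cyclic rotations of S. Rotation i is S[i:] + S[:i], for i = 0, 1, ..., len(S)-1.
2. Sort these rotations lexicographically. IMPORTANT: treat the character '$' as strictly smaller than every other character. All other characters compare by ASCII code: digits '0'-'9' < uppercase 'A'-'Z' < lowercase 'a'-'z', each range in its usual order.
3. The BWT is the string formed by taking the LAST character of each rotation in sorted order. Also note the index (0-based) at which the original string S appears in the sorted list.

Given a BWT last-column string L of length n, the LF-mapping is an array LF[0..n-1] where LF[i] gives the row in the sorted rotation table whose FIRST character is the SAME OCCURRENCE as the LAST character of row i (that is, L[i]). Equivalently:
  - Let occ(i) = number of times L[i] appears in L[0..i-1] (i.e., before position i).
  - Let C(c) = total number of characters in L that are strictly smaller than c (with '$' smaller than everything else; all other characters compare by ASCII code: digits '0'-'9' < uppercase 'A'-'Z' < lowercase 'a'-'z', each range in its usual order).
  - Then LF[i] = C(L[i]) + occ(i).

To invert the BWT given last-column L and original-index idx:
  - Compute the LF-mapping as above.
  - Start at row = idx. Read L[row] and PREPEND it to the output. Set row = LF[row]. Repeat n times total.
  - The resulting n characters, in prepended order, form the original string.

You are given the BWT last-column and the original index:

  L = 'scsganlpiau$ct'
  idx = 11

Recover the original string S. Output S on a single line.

Answer: saplingcactus$

Derivation:
LF mapping: 10 3 11 5 1 8 7 9 6 2 13 0 4 12
Walk LF starting at row 11, prepending L[row]:
  step 1: row=11, L[11]='$', prepend. Next row=LF[11]=0
  step 2: row=0, L[0]='s', prepend. Next row=LF[0]=10
  step 3: row=10, L[10]='u', prepend. Next row=LF[10]=13
  step 4: row=13, L[13]='t', prepend. Next row=LF[13]=12
  step 5: row=12, L[12]='c', prepend. Next row=LF[12]=4
  step 6: row=4, L[4]='a', prepend. Next row=LF[4]=1
  step 7: row=1, L[1]='c', prepend. Next row=LF[1]=3
  step 8: row=3, L[3]='g', prepend. Next row=LF[3]=5
  step 9: row=5, L[5]='n', prepend. Next row=LF[5]=8
  step 10: row=8, L[8]='i', prepend. Next row=LF[8]=6
  step 11: row=6, L[6]='l', prepend. Next row=LF[6]=7
  step 12: row=7, L[7]='p', prepend. Next row=LF[7]=9
  step 13: row=9, L[9]='a', prepend. Next row=LF[9]=2
  step 14: row=2, L[2]='s', prepend. Next row=LF[2]=11
Reversed output: saplingcactus$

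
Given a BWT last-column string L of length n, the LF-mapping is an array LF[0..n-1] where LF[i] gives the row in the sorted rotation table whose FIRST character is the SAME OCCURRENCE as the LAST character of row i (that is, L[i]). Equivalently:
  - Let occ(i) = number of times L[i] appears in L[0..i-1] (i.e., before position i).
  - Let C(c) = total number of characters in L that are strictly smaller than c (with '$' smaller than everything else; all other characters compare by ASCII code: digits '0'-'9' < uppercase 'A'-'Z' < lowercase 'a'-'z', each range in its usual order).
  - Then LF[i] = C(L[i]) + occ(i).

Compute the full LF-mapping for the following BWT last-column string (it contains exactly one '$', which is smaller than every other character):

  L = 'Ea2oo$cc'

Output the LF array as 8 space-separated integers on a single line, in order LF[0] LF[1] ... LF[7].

Answer: 2 3 1 6 7 0 4 5

Derivation:
Char counts: '$':1, '2':1, 'E':1, 'a':1, 'c':2, 'o':2
C (first-col start): C('$')=0, C('2')=1, C('E')=2, C('a')=3, C('c')=4, C('o')=6
L[0]='E': occ=0, LF[0]=C('E')+0=2+0=2
L[1]='a': occ=0, LF[1]=C('a')+0=3+0=3
L[2]='2': occ=0, LF[2]=C('2')+0=1+0=1
L[3]='o': occ=0, LF[3]=C('o')+0=6+0=6
L[4]='o': occ=1, LF[4]=C('o')+1=6+1=7
L[5]='$': occ=0, LF[5]=C('$')+0=0+0=0
L[6]='c': occ=0, LF[6]=C('c')+0=4+0=4
L[7]='c': occ=1, LF[7]=C('c')+1=4+1=5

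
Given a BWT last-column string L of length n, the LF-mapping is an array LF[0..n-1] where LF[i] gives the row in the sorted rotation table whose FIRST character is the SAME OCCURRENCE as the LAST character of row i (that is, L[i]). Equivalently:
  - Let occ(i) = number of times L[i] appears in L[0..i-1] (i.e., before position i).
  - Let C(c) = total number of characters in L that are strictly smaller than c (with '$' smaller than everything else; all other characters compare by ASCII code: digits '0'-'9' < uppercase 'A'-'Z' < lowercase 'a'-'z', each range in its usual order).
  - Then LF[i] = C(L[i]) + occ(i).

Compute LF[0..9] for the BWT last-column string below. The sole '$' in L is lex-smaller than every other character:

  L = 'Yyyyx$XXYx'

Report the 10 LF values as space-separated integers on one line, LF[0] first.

Answer: 3 7 8 9 5 0 1 2 4 6

Derivation:
Char counts: '$':1, 'X':2, 'Y':2, 'x':2, 'y':3
C (first-col start): C('$')=0, C('X')=1, C('Y')=3, C('x')=5, C('y')=7
L[0]='Y': occ=0, LF[0]=C('Y')+0=3+0=3
L[1]='y': occ=0, LF[1]=C('y')+0=7+0=7
L[2]='y': occ=1, LF[2]=C('y')+1=7+1=8
L[3]='y': occ=2, LF[3]=C('y')+2=7+2=9
L[4]='x': occ=0, LF[4]=C('x')+0=5+0=5
L[5]='$': occ=0, LF[5]=C('$')+0=0+0=0
L[6]='X': occ=0, LF[6]=C('X')+0=1+0=1
L[7]='X': occ=1, LF[7]=C('X')+1=1+1=2
L[8]='Y': occ=1, LF[8]=C('Y')+1=3+1=4
L[9]='x': occ=1, LF[9]=C('x')+1=5+1=6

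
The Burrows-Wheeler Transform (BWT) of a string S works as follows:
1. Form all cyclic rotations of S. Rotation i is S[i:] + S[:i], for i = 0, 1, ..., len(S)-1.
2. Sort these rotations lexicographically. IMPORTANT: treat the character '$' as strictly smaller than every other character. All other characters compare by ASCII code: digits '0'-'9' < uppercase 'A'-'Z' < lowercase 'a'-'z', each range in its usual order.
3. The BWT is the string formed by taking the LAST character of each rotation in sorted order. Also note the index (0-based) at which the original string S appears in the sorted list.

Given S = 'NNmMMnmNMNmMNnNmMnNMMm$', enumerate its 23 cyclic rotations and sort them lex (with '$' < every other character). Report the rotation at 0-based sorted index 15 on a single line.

All 23 rotations (rotation i = S[i:]+S[:i]):
  rot[0] = NNmMMnmNMNmMNnNmMnNMMm$
  rot[1] = NmMMnmNMNmMNnNmMnNMMm$N
  rot[2] = mMMnmNMNmMNnNmMnNMMm$NN
  rot[3] = MMnmNMNmMNnNmMnNMMm$NNm
  rot[4] = MnmNMNmMNnNmMnNMMm$NNmM
  rot[5] = nmNMNmMNnNmMnNMMm$NNmMM
  rot[6] = mNMNmMNnNmMnNMMm$NNmMMn
  rot[7] = NMNmMNnNmMnNMMm$NNmMMnm
  rot[8] = MNmMNnNmMnNMMm$NNmMMnmN
  rot[9] = NmMNnNmMnNMMm$NNmMMnmNM
  rot[10] = mMNnNmMnNMMm$NNmMMnmNMN
  rot[11] = MNnNmMnNMMm$NNmMMnmNMNm
  rot[12] = NnNmMnNMMm$NNmMMnmNMNmM
  rot[13] = nNmMnNMMm$NNmMMnmNMNmMN
  rot[14] = NmMnNMMm$NNmMMnmNMNmMNn
  rot[15] = mMnNMMm$NNmMMnmNMNmMNnN
  rot[16] = MnNMMm$NNmMMnmNMNmMNnNm
  rot[17] = nNMMm$NNmMMnmNMNmMNnNmM
  rot[18] = NMMm$NNmMMnmNMNmMNnNmMn
  rot[19] = MMm$NNmMMnmNMNmMNnNmMnN
  rot[20] = Mm$NNmMMnmNMNmMNnNmMnNM
  rot[21] = m$NNmMMnmNMNmMNnNmMnNMM
  rot[22] = $NNmMMnmNMNmMNnNmMnNMMm
Sorted (with $ < everything):
  sorted[0] = $NNmMMnmNMNmMNnNmMnNMMm
  sorted[1] = MMm$NNmMMnmNMNmMNnNmMnN
  sorted[2] = MMnmNMNmMNnNmMnNMMm$NNm
  sorted[3] = MNmMNnNmMnNMMm$NNmMMnmN
  sorted[4] = MNnNmMnNMMm$NNmMMnmNMNm
  sorted[5] = Mm$NNmMMnmNMNmMNnNmMnNM
  sorted[6] = MnNMMm$NNmMMnmNMNmMNnNm
  sorted[7] = MnmNMNmMNnNmMnNMMm$NNmM
  sorted[8] = NMMm$NNmMMnmNMNmMNnNmMn
  sorted[9] = NMNmMNnNmMnNMMm$NNmMMnm
  sorted[10] = NNmMMnmNMNmMNnNmMnNMMm$
  sorted[11] = NmMMnmNMNmMNnNmMnNMMm$N
  sorted[12] = NmMNnNmMnNMMm$NNmMMnmNM
  sorted[13] = NmMnNMMm$NNmMMnmNMNmMNn
  sorted[14] = NnNmMnNMMm$NNmMMnmNMNmM
  sorted[15] = m$NNmMMnmNMNmMNnNmMnNMM
  sorted[16] = mMMnmNMNmMNnNmMnNMMm$NN
  sorted[17] = mMNnNmMnNMMm$NNmMMnmNMN
  sorted[18] = mMnNMMm$NNmMMnmNMNmMNnN
  sorted[19] = mNMNmMNnNmMnNMMm$NNmMMn
  sorted[20] = nNMMm$NNmMMnmNMNmMNnNmM
  sorted[21] = nNmMnNMMm$NNmMMnmNMNmMN
  sorted[22] = nmNMNmMNnNmMnNMMm$NNmMM
sorted[15] = m$NNmMMnmNMNmMNnNmMnNMM

Answer: m$NNmMMnmNMNmMNnNmMnNMM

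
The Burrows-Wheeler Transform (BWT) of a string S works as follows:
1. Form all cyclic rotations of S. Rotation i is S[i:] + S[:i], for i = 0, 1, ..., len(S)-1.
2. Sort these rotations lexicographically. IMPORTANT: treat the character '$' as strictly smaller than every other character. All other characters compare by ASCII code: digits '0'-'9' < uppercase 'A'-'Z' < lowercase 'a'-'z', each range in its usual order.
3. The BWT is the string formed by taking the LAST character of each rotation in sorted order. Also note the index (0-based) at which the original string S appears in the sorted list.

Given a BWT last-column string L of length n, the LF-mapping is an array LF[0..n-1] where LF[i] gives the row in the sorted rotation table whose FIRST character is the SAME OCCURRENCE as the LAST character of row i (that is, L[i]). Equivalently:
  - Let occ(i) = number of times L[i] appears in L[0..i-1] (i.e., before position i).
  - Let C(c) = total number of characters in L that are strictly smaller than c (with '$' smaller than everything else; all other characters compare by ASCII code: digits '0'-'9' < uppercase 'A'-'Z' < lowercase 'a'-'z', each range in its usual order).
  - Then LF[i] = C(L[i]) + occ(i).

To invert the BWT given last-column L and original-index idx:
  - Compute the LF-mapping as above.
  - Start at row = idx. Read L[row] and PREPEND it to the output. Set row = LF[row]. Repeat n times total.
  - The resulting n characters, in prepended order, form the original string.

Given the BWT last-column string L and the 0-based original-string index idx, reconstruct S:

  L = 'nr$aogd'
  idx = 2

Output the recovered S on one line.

Answer: dragon$

Derivation:
LF mapping: 4 6 0 1 5 3 2
Walk LF starting at row 2, prepending L[row]:
  step 1: row=2, L[2]='$', prepend. Next row=LF[2]=0
  step 2: row=0, L[0]='n', prepend. Next row=LF[0]=4
  step 3: row=4, L[4]='o', prepend. Next row=LF[4]=5
  step 4: row=5, L[5]='g', prepend. Next row=LF[5]=3
  step 5: row=3, L[3]='a', prepend. Next row=LF[3]=1
  step 6: row=1, L[1]='r', prepend. Next row=LF[1]=6
  step 7: row=6, L[6]='d', prepend. Next row=LF[6]=2
Reversed output: dragon$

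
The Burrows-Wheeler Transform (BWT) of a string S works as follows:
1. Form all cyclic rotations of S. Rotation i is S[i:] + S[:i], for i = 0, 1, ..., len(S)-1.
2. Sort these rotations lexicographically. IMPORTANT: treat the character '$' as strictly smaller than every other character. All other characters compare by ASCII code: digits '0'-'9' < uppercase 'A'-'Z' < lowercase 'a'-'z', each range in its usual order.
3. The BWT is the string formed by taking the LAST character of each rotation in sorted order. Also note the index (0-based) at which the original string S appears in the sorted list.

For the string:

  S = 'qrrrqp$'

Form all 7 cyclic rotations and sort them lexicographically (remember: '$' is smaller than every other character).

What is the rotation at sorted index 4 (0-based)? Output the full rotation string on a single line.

Answer: rqp$qrr

Derivation:
All 7 rotations (rotation i = S[i:]+S[:i]):
  rot[0] = qrrrqp$
  rot[1] = rrrqp$q
  rot[2] = rrqp$qr
  rot[3] = rqp$qrr
  rot[4] = qp$qrrr
  rot[5] = p$qrrrq
  rot[6] = $qrrrqp
Sorted (with $ < everything):
  sorted[0] = $qrrrqp
  sorted[1] = p$qrrrq
  sorted[2] = qp$qrrr
  sorted[3] = qrrrqp$
  sorted[4] = rqp$qrr
  sorted[5] = rrqp$qr
  sorted[6] = rrrqp$q
sorted[4] = rqp$qrr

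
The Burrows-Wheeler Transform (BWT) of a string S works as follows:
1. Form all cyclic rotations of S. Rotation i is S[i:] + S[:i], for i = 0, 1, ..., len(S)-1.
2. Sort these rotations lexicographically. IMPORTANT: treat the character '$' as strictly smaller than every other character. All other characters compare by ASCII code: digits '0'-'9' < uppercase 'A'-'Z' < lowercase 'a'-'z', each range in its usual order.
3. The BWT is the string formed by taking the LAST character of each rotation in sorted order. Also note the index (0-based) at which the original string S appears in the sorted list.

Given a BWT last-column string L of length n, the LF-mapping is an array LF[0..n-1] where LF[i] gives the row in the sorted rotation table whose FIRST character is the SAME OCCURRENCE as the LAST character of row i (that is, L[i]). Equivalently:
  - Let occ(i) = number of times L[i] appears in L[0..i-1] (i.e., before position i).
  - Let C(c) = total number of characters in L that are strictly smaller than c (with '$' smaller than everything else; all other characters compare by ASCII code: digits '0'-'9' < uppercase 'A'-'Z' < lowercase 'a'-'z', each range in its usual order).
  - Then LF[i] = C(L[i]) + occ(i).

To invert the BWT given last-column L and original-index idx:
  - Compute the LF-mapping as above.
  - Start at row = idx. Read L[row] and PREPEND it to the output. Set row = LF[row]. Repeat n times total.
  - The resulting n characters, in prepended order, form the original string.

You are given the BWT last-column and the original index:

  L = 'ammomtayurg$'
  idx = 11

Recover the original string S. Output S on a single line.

Answer: yogurtmamma$

Derivation:
LF mapping: 1 4 5 7 6 9 2 11 10 8 3 0
Walk LF starting at row 11, prepending L[row]:
  step 1: row=11, L[11]='$', prepend. Next row=LF[11]=0
  step 2: row=0, L[0]='a', prepend. Next row=LF[0]=1
  step 3: row=1, L[1]='m', prepend. Next row=LF[1]=4
  step 4: row=4, L[4]='m', prepend. Next row=LF[4]=6
  step 5: row=6, L[6]='a', prepend. Next row=LF[6]=2
  step 6: row=2, L[2]='m', prepend. Next row=LF[2]=5
  step 7: row=5, L[5]='t', prepend. Next row=LF[5]=9
  step 8: row=9, L[9]='r', prepend. Next row=LF[9]=8
  step 9: row=8, L[8]='u', prepend. Next row=LF[8]=10
  step 10: row=10, L[10]='g', prepend. Next row=LF[10]=3
  step 11: row=3, L[3]='o', prepend. Next row=LF[3]=7
  step 12: row=7, L[7]='y', prepend. Next row=LF[7]=11
Reversed output: yogurtmamma$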